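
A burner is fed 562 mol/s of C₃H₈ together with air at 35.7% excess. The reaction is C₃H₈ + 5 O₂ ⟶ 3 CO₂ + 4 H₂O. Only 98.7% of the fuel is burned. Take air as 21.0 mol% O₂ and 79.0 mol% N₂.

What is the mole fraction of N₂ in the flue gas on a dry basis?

0.841

Stoichiometric O₂ = 5 × 562 = 2810 mol/s; O₂ fed = 2810 × 1.357 = 3813 mol/s.
N₂ fed = 3813 × 79/21 = 14340 mol/s.
Fuel reacted = 0.987 × 562 → ξ = 554.7 mol/s.
Outlet (n = n₀ + ν ξ):
  C₃H₈: 562 − 1(554.7) = 7.306
  O₂: 3813 − 5(554.7) = 1040
  N₂: 14340 (inert)
  CO₂: 0 + 3(554.7) = 1664
  H₂O: 0 + 4(554.7) = 2219
Dry total = 17060 mol/s; y_N₂ (dry) = 14340 / 17060 = 0.841.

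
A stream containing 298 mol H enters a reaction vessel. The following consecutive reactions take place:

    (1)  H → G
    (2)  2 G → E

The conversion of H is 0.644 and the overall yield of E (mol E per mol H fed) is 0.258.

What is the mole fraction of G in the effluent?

Conversion of H: H consumed = 1ξ₁ = 0.644 × 298 → ξ₁ = 191.9 mol.
Yield of E: 1ξ₂ / 298 = 0.258 → ξ₂ = 76.88 mol.
Outlet amounts (n = n₀ + Σ ν·ξ):
  H: 298 − 1(191.9) = 106.1
  G: 0 + 1(191.9) − 2(76.88) = 38.14
  E: 0 + 1(76.88) = 76.88
Total out = 221.1 mol; y_G = 38.14 / 221.1 = 0.1725.

0.173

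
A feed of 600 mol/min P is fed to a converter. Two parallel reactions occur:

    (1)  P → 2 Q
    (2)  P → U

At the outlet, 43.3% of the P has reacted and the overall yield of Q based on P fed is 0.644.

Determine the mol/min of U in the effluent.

66.6 mol/min

Yield of Q: 2ξ₁ / 600 = 0.644 → ξ₁ = 193.2 mol/min.
Conversion of P: 1ξ₁ + 1ξ₂ = 0.433 × 600 = 259.8 → ξ₂ = 66.6 mol/min.
Outlet amounts (n = n₀ + Σ ν·ξ):
  P: 600 − 1(193.2) − 1(66.6) = 340.2
  Q: 0 + 2(193.2) = 386.4
  U: 0 + 1(66.6) = 66.6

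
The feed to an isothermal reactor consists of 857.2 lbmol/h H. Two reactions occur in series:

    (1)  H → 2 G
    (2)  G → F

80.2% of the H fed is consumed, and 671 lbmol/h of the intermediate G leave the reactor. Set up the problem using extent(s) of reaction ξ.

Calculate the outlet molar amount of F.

Conversion of H: H consumed = 1ξ₁ = 0.802 × 857.2 → ξ₁ = 687.5 lbmol/h.
G balance: n_G = 0 + 2ξ₁ − 1ξ₂ = 671 → ξ₂ = (2·687.5 − 671)/1 = 703.9 lbmol/h.
Outlet amounts (n = n₀ + Σ ν·ξ):
  H: 857.2 − 1(687.5) = 169.7
  G: 0 + 2(687.5) − 1(703.9) = 671
  F: 0 + 1(703.9) = 703.9

704 lbmol/h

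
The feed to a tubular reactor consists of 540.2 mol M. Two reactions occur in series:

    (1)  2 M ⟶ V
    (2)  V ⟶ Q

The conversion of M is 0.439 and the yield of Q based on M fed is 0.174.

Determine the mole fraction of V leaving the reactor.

0.0583

Conversion of M: M consumed = 2ξ₁ = 0.439 × 540.2 → ξ₁ = 118.6 mol.
Yield of Q: 1ξ₂ / 540.2 = 0.174 → ξ₂ = 93.99 mol.
Outlet amounts (n = n₀ + Σ ν·ξ):
  M: 540.2 − 2(118.6) = 303.1
  V: 0 + 1(118.6) − 1(93.99) = 24.58
  Q: 0 + 1(93.99) = 93.99
Total out = 421.6 mol; y_V = 24.58 / 421.6 = 0.0583.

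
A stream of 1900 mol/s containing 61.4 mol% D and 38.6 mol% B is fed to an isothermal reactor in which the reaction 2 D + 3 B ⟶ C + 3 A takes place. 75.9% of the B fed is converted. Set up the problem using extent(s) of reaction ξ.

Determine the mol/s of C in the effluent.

186 mol/s

B reacted = 0.759 × 733.4 = 556.7 mol/s; ν_B = −3, so ξ = 556.7/3 = 185.6 mol/s.
Outlet amounts (n = n₀ + ν ξ):
  D: 1167 − 2(185.6) = 795.5
  B: 733.4 − 3(185.6) = 176.7
  C: 0 + 1(185.6) = 185.6
  A: 0 + 3(185.6) = 556.7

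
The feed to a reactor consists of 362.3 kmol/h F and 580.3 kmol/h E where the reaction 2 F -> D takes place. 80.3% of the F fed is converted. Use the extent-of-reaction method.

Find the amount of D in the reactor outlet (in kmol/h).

F reacted = 0.803 × 362.3 = 290.9 kmol/h; ν_F = −2, so ξ = 290.9/2 = 145.5 kmol/h.
Outlet amounts (n = n₀ + ν ξ):
  F: 362.3 − 2(145.5) = 71.37
  D: 0 + 1(145.5) = 145.5
  E: 580.3 (inert)

145 kmol/h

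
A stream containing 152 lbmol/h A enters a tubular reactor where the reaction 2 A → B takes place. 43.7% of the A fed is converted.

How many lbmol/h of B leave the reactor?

33.2 lbmol/h

A reacted = 0.437 × 152 = 66.42 lbmol/h; ν_A = −2, so ξ = 66.42/2 = 33.21 lbmol/h.
Outlet amounts (n = n₀ + ν ξ):
  A: 152 − 2(33.21) = 85.58
  B: 0 + 1(33.21) = 33.21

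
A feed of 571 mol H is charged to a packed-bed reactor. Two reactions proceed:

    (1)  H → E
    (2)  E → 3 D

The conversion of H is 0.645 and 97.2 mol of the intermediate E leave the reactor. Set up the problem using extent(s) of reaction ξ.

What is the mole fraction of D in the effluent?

0.731

Conversion of H: H consumed = 1ξ₁ = 0.645 × 571 → ξ₁ = 368.3 mol.
E balance: n_E = 0 + 1ξ₁ − 1ξ₂ = 97.2 → ξ₂ = (1·368.3 − 97.2)/1 = 271.1 mol.
Outlet amounts (n = n₀ + Σ ν·ξ):
  H: 571 − 1(368.3) = 202.7
  E: 0 + 1(368.3) − 1(271.1) = 97.2
  D: 0 + 3(271.1) = 813.3
Total out = 1113 mol; y_D = 813.3 / 1113 = 0.7306.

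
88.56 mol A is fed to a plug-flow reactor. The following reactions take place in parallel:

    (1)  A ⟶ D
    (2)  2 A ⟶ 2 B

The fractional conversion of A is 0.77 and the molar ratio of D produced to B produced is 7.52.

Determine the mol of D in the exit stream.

60.2 mol

Conversion of A: A consumed = 0.77 × 88.56 = 68.19 mol = 1ξ₁ + 2ξ₂.
Selectivity: 1ξ₁ / (2ξ₂) = 7.52 → ξ₁ = 15.04 ξ₂.
Substitute: (1·15.04 + 2) ξ₂ = 68.19 → ξ₂ = 4.002 mol, ξ₁ = 60.19 mol.
Outlet amounts (n = n₀ + Σ ν·ξ):
  A: 88.56 − 1(60.19) − 2(4.002) = 20.37
  D: 0 + 1(60.19) = 60.19
  B: 0 + 2(4.002) = 8.004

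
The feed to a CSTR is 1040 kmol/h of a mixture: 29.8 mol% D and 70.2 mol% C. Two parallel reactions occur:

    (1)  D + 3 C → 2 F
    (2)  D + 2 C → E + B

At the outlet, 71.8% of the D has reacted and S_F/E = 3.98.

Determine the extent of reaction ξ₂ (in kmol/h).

Conversion of D: D consumed = 0.718 × 309.9 = 222.5 kmol/h = 1ξ₁ + 1ξ₂.
Selectivity: 2ξ₁ / (1ξ₂) = 3.98 → ξ₁ = 1.99 ξ₂.
Substitute: (1·1.99 + 1) ξ₂ = 222.5 → ξ₂ = 74.42 kmol/h, ξ₁ = 148.1 kmol/h.
Outlet amounts (n = n₀ + Σ ν·ξ):
  D: 309.9 − 1(148.1) − 1(74.42) = 87.4
  C: 730.1 − 3(148.1) − 2(74.42) = 136.9
  F: 0 + 2(148.1) = 296.2
  E: 0 + 1(74.42) = 74.42
  B: 0 + 1(74.42) = 74.42

ξ₂ = 74.4 kmol/h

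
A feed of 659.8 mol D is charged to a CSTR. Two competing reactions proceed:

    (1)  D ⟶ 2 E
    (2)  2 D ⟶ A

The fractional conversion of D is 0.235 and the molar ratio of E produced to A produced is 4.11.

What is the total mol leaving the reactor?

Conversion of D: D consumed = 0.235 × 659.8 = 155.1 mol = 1ξ₁ + 2ξ₂.
Selectivity: 2ξ₁ / (1ξ₂) = 4.11 → ξ₁ = 2.055 ξ₂.
Substitute: (1·2.055 + 2) ξ₂ = 155.1 → ξ₂ = 38.24 mol, ξ₁ = 78.58 mol.
Outlet amounts (n = n₀ + Σ ν·ξ):
  D: 659.8 − 1(78.58) − 2(38.24) = 504.7
  E: 0 + 2(78.58) = 157.2
  A: 0 + 1(38.24) = 38.24
Total out = 504.7 + 157.2 + 38.24 = 700.1 mol.

700 mol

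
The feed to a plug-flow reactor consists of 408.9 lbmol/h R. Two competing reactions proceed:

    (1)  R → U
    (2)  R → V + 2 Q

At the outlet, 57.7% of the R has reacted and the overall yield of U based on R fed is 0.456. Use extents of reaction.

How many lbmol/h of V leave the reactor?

Yield of U: 1ξ₁ / 408.9 = 0.456 → ξ₁ = 186.5 lbmol/h.
Conversion of R: 1ξ₁ + 1ξ₂ = 0.577 × 408.9 = 235.9 → ξ₂ = 49.48 lbmol/h.
Outlet amounts (n = n₀ + Σ ν·ξ):
  R: 408.9 − 1(186.5) − 1(49.48) = 173
  U: 0 + 1(186.5) = 186.5
  V: 0 + 1(49.48) = 49.48
  Q: 0 + 2(49.48) = 98.95

49.5 lbmol/h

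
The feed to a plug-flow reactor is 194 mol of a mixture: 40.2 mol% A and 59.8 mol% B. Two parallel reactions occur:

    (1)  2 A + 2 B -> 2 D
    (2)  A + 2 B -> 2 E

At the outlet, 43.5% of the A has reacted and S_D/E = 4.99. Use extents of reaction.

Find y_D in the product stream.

0.193

Conversion of A: A consumed = 0.435 × 77.99 = 33.92 mol = 2ξ₁ + 1ξ₂.
Selectivity: 2ξ₁ / (2ξ₂) = 4.99 → ξ₁ = 4.99 ξ₂.
Substitute: (2·4.99 + 1) ξ₂ = 33.92 → ξ₂ = 3.09 mol, ξ₁ = 15.42 mol.
Outlet amounts (n = n₀ + Σ ν·ξ):
  A: 77.99 − 2(15.42) − 1(3.09) = 44.06
  B: 116 − 2(15.42) − 2(3.09) = 79
  D: 0 + 2(15.42) = 30.84
  E: 0 + 2(3.09) = 6.179
Total out = 160.1 mol; y_D = 30.84 / 160.1 = 0.1926.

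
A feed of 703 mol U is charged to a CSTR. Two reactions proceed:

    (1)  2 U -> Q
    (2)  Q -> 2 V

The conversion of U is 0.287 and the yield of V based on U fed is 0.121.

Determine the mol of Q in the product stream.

Conversion of U: U consumed = 2ξ₁ = 0.287 × 703 → ξ₁ = 100.9 mol.
Yield of V: 2ξ₂ / 703 = 0.121 → ξ₂ = 42.53 mol.
Outlet amounts (n = n₀ + Σ ν·ξ):
  U: 703 − 2(100.9) = 501.2
  Q: 0 + 1(100.9) − 1(42.53) = 58.35
  V: 0 + 2(42.53) = 85.06

58.3 mol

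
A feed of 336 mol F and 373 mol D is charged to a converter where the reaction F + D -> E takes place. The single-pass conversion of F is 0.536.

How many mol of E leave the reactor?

180 mol

F reacted = 0.536 × 336 = 180.1 mol; ν_F = −1, so ξ = 180.1/1 = 180.1 mol.
Outlet amounts (n = n₀ + ν ξ):
  F: 336 − 1(180.1) = 155.9
  D: 373 − 1(180.1) = 192.9
  E: 0 + 1(180.1) = 180.1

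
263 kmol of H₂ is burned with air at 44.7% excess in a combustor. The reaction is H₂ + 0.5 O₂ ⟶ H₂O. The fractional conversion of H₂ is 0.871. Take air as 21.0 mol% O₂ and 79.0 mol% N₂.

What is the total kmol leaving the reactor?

Stoichiometric O₂ = 0.5 × 263 = 131.5 kmol; O₂ fed = 131.5 × 1.447 = 190.3 kmol.
N₂ fed = 190.3 × 79/21 = 715.8 kmol.
Fuel reacted = 0.871 × 263 → ξ = 229.1 kmol.
Outlet (n = n₀ + ν ξ):
  H₂: 263 − 1(229.1) = 33.93
  O₂: 190.3 − 0.5(229.1) = 75.74
  N₂: 715.8 (inert)
  H₂O: 0 + 1(229.1) = 229.1
Total out = 33.93 + 75.74 + 715.8 + 229.1 = 1055 kmol.

1050 kmol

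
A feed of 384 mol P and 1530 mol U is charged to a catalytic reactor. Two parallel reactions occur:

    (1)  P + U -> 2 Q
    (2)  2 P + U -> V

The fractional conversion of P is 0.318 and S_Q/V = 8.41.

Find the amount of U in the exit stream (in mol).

1430 mol

Conversion of P: P consumed = 0.318 × 384 = 122.1 mol = 1ξ₁ + 2ξ₂.
Selectivity: 2ξ₁ / (1ξ₂) = 8.41 → ξ₁ = 4.205 ξ₂.
Substitute: (1·4.205 + 2) ξ₂ = 122.1 → ξ₂ = 19.68 mol, ξ₁ = 82.75 mol.
Outlet amounts (n = n₀ + Σ ν·ξ):
  P: 384 − 1(82.75) − 2(19.68) = 261.9
  U: 1530 − 1(82.75) − 1(19.68) = 1428
  Q: 0 + 2(82.75) = 165.5
  V: 0 + 1(19.68) = 19.68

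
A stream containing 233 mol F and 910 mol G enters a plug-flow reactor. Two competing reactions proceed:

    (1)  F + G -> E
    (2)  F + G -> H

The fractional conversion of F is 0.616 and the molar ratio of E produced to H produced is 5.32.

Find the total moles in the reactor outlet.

999 mol

Conversion of F: F consumed = 0.616 × 233 = 143.5 mol = 1ξ₁ + 1ξ₂.
Selectivity: 1ξ₁ / (1ξ₂) = 5.32 → ξ₁ = 5.32 ξ₂.
Substitute: (1·5.32 + 1) ξ₂ = 143.5 → ξ₂ = 22.71 mol, ξ₁ = 120.8 mol.
Outlet amounts (n = n₀ + Σ ν·ξ):
  F: 233 − 1(120.8) − 1(22.71) = 89.47
  G: 910 − 1(120.8) − 1(22.71) = 766.5
  E: 0 + 1(120.8) = 120.8
  H: 0 + 1(22.71) = 22.71
Total out = 89.47 + 766.5 + 120.8 + 22.71 = 999.5 mol.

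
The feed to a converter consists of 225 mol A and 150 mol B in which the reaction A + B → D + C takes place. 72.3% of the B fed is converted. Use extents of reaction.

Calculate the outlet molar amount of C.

108 mol

B reacted = 0.723 × 150 = 108.5 mol; ν_B = −1, so ξ = 108.5/1 = 108.5 mol.
Outlet amounts (n = n₀ + ν ξ):
  A: 225 − 1(108.5) = 116.5
  B: 150 − 1(108.5) = 41.55
  D: 0 + 1(108.5) = 108.5
  C: 0 + 1(108.5) = 108.5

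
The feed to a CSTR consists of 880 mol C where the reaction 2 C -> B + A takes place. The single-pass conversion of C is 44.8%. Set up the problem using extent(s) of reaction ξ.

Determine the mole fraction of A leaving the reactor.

0.224

C reacted = 0.448 × 880 = 394.2 mol; ν_C = −2, so ξ = 394.2/2 = 197.1 mol.
Outlet amounts (n = n₀ + ν ξ):
  C: 880 − 2(197.1) = 485.8
  B: 0 + 1(197.1) = 197.1
  A: 0 + 1(197.1) = 197.1
Total out = 880 mol; y_A = 197.1 / 880 = 0.224.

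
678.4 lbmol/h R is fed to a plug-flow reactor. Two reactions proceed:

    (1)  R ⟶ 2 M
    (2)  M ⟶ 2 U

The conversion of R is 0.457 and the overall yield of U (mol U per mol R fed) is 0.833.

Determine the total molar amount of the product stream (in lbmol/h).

Conversion of R: R consumed = 1ξ₁ = 0.457 × 678.4 → ξ₁ = 310 lbmol/h.
Yield of U: 2ξ₂ / 678.4 = 0.833 → ξ₂ = 282.6 lbmol/h.
Outlet amounts (n = n₀ + Σ ν·ξ):
  R: 678.4 − 1(310) = 368.4
  M: 0 + 2(310) − 1(282.6) = 337.5
  U: 0 + 2(282.6) = 565.1
Total out = 368.4 + 337.5 + 565.1 = 1271 lbmol/h.

1270 lbmol/h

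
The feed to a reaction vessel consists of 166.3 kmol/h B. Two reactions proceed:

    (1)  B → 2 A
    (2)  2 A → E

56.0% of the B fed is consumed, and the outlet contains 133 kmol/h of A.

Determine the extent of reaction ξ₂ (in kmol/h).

Conversion of B: B consumed = 1ξ₁ = 0.56 × 166.3 → ξ₁ = 93.13 kmol/h.
A balance: n_A = 0 + 2ξ₁ − 2ξ₂ = 133 → ξ₂ = (2·93.13 − 133)/2 = 26.63 kmol/h.
Outlet amounts (n = n₀ + Σ ν·ξ):
  B: 166.3 − 1(93.13) = 73.17
  A: 0 + 2(93.13) − 2(26.63) = 133
  E: 0 + 1(26.63) = 26.63

ξ₂ = 26.6 kmol/h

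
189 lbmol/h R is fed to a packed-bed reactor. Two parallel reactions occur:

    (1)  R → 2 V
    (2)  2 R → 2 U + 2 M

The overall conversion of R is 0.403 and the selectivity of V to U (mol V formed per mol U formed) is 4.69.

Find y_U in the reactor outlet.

Conversion of R: R consumed = 0.403 × 189 = 76.17 lbmol/h = 1ξ₁ + 2ξ₂.
Selectivity: 2ξ₁ / (2ξ₂) = 4.69 → ξ₁ = 4.69 ξ₂.
Substitute: (1·4.69 + 2) ξ₂ = 76.17 → ξ₂ = 11.39 lbmol/h, ξ₁ = 53.4 lbmol/h.
Outlet amounts (n = n₀ + Σ ν·ξ):
  R: 189 − 1(53.4) − 2(11.39) = 112.8
  V: 0 + 2(53.4) = 106.8
  U: 0 + 2(11.39) = 22.77
  M: 0 + 2(11.39) = 22.77
Total out = 265.2 lbmol/h; y_U = 22.77 / 265.2 = 0.08587.

0.0859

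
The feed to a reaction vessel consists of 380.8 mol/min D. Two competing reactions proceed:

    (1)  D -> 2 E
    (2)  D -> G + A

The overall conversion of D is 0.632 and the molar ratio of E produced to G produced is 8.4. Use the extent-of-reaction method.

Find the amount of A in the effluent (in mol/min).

Conversion of D: D consumed = 0.632 × 380.8 = 240.7 mol/min = 1ξ₁ + 1ξ₂.
Selectivity: 2ξ₁ / (1ξ₂) = 8.4 → ξ₁ = 4.2 ξ₂.
Substitute: (1·4.2 + 1) ξ₂ = 240.7 → ξ₂ = 46.28 mol/min, ξ₁ = 194.4 mol/min.
Outlet amounts (n = n₀ + Σ ν·ξ):
  D: 380.8 − 1(194.4) − 1(46.28) = 140.1
  E: 0 + 2(194.4) = 388.8
  G: 0 + 1(46.28) = 46.28
  A: 0 + 1(46.28) = 46.28

46.3 mol/min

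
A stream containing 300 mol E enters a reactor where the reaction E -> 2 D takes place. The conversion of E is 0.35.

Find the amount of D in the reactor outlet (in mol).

210 mol

E reacted = 0.35 × 300 = 105 mol; ν_E = −1, so ξ = 105/1 = 105 mol.
Outlet amounts (n = n₀ + ν ξ):
  E: 300 − 1(105) = 195
  D: 0 + 2(105) = 210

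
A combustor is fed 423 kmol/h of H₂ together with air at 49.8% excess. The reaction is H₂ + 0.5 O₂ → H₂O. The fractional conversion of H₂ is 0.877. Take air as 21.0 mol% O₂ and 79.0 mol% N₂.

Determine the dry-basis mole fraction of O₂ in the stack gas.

Stoichiometric O₂ = 0.5 × 423 = 211.5 kmol/h; O₂ fed = 211.5 × 1.498 = 316.8 kmol/h.
N₂ fed = 316.8 × 79/21 = 1192 kmol/h.
Fuel reacted = 0.877 × 423 → ξ = 371 kmol/h.
Outlet (n = n₀ + ν ξ):
  H₂: 423 − 1(371) = 52.03
  O₂: 316.8 − 0.5(371) = 131.3
  N₂: 1192 (inert)
  H₂O: 0 + 1(371) = 371
Dry total = 1375 kmol/h; y_O₂ (dry) = 131.3 / 1375 = 0.0955.

0.0955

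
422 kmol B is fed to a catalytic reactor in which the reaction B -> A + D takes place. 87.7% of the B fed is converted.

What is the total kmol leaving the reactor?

B reacted = 0.877 × 422 = 370.1 kmol; ν_B = −1, so ξ = 370.1/1 = 370.1 kmol.
Outlet amounts (n = n₀ + ν ξ):
  B: 422 − 1(370.1) = 51.91
  A: 0 + 1(370.1) = 370.1
  D: 0 + 1(370.1) = 370.1
Total out = 51.91 + 370.1 + 370.1 = 792.1 kmol.

792 kmol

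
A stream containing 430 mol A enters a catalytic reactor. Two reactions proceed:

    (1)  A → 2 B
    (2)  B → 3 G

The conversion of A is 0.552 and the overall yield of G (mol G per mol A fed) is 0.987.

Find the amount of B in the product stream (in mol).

Conversion of A: A consumed = 1ξ₁ = 0.552 × 430 → ξ₁ = 237.4 mol.
Yield of G: 3ξ₂ / 430 = 0.987 → ξ₂ = 141.5 mol.
Outlet amounts (n = n₀ + Σ ν·ξ):
  A: 430 − 1(237.4) = 192.6
  B: 0 + 2(237.4) − 1(141.5) = 333.2
  G: 0 + 3(141.5) = 424.4

333 mol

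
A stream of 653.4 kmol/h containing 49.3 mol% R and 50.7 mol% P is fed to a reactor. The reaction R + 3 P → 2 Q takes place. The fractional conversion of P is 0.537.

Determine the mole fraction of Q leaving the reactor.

P reacted = 0.537 × 331.3 = 177.9 kmol/h; ν_P = −3, so ξ = 177.9/3 = 59.3 kmol/h.
Outlet amounts (n = n₀ + ν ξ):
  R: 322.1 − 1(59.3) = 262.8
  P: 331.3 − 3(59.3) = 153.4
  Q: 0 + 2(59.3) = 118.6
Total out = 534.8 kmol/h; y_Q = 118.6 / 534.8 = 0.2218.

0.222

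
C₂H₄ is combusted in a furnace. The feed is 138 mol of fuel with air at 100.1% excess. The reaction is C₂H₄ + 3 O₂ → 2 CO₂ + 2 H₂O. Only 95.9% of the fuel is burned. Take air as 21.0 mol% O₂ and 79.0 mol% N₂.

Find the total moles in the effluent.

Stoichiometric O₂ = 3 × 138 = 414 mol; O₂ fed = 414 × 2.001 = 828.4 mol.
N₂ fed = 828.4 × 79/21 = 3116 mol.
Fuel reacted = 0.959 × 138 → ξ = 132.3 mol.
Outlet (n = n₀ + ν ξ):
  C₂H₄: 138 − 1(132.3) = 5.658
  O₂: 828.4 − 3(132.3) = 431.4
  N₂: 3116 (inert)
  CO₂: 0 + 2(132.3) = 264.7
  H₂O: 0 + 2(132.3) = 264.7
Total out = 5.658 + 431.4 + 3116 + 264.7 + 264.7 = 4083 mol.

4080 mol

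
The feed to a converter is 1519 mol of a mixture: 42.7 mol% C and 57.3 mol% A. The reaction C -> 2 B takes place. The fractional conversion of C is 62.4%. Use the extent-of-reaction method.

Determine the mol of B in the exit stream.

809 mol

C reacted = 0.624 × 648.6 = 404.7 mol; ν_C = −1, so ξ = 404.7/1 = 404.7 mol.
Outlet amounts (n = n₀ + ν ξ):
  C: 648.6 − 1(404.7) = 243.9
  B: 0 + 2(404.7) = 809.5
  A: 870.4 (inert)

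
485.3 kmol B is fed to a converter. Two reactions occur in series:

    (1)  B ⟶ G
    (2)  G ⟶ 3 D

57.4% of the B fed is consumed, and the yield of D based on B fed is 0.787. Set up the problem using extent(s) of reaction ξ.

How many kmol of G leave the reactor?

Conversion of B: B consumed = 1ξ₁ = 0.574 × 485.3 → ξ₁ = 278.6 kmol.
Yield of D: 3ξ₂ / 485.3 = 0.787 → ξ₂ = 127.3 kmol.
Outlet amounts (n = n₀ + Σ ν·ξ):
  B: 485.3 − 1(278.6) = 206.7
  G: 0 + 1(278.6) − 1(127.3) = 151.3
  D: 0 + 3(127.3) = 381.9

151 kmol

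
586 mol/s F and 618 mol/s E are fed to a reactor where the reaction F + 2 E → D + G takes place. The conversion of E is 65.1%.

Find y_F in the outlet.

E reacted = 0.651 × 618 = 402.3 mol/s; ν_E = −2, so ξ = 402.3/2 = 201.2 mol/s.
Outlet amounts (n = n₀ + ν ξ):
  F: 586 − 1(201.2) = 384.8
  E: 618 − 2(201.2) = 215.7
  D: 0 + 1(201.2) = 201.2
  G: 0 + 1(201.2) = 201.2
Total out = 1003 mol/s; y_F = 384.8 / 1003 = 0.3838.

0.384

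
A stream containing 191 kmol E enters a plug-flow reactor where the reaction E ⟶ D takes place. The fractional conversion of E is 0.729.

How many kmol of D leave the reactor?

E reacted = 0.729 × 191 = 139.2 kmol; ν_E = −1, so ξ = 139.2/1 = 139.2 kmol.
Outlet amounts (n = n₀ + ν ξ):
  E: 191 − 1(139.2) = 51.76
  D: 0 + 1(139.2) = 139.2

139 kmol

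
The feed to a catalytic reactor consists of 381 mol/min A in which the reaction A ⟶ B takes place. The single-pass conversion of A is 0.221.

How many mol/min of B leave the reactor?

A reacted = 0.221 × 381 = 84.2 mol/min; ν_A = −1, so ξ = 84.2/1 = 84.2 mol/min.
Outlet amounts (n = n₀ + ν ξ):
  A: 381 − 1(84.2) = 296.8
  B: 0 + 1(84.2) = 84.2

84.2 mol/min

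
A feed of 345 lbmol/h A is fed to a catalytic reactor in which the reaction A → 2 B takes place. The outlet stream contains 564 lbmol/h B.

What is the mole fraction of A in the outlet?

0.1

For B: n = n₀ + 2ξ → 564 = 0 + 2ξ, giving ξ = 282 lbmol/h.
Outlet amounts (n = n₀ + ν ξ):
  A: 345 − 1(282) = 63
  B: 0 + 2(282) = 564
Total out = 627 lbmol/h; y_A = 63 / 627 = 0.1005.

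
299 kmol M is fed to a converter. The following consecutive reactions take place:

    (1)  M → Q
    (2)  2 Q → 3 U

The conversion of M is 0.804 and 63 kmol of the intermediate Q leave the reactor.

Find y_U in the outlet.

0.686

Conversion of M: M consumed = 1ξ₁ = 0.804 × 299 → ξ₁ = 240.4 kmol.
Q balance: n_Q = 0 + 1ξ₁ − 2ξ₂ = 63 → ξ₂ = (1·240.4 − 63)/2 = 88.7 kmol.
Outlet amounts (n = n₀ + Σ ν·ξ):
  M: 299 − 1(240.4) = 58.6
  Q: 0 + 1(240.4) − 2(88.7) = 63
  U: 0 + 3(88.7) = 266.1
Total out = 387.7 kmol; y_U = 266.1 / 387.7 = 0.6863.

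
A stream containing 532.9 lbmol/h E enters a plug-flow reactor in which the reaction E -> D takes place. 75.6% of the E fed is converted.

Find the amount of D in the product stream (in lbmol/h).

403 lbmol/h

E reacted = 0.756 × 532.9 = 402.9 lbmol/h; ν_E = −1, so ξ = 402.9/1 = 402.9 lbmol/h.
Outlet amounts (n = n₀ + ν ξ):
  E: 532.9 − 1(402.9) = 130
  D: 0 + 1(402.9) = 402.9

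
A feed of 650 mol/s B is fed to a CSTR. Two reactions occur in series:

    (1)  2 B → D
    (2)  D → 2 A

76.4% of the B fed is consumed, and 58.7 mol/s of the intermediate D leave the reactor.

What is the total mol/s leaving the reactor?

Conversion of B: B consumed = 2ξ₁ = 0.764 × 650 → ξ₁ = 248.3 mol/s.
D balance: n_D = 0 + 1ξ₁ − 1ξ₂ = 58.7 → ξ₂ = (1·248.3 − 58.7)/1 = 189.6 mol/s.
Outlet amounts (n = n₀ + Σ ν·ξ):
  B: 650 − 2(248.3) = 153.4
  D: 0 + 1(248.3) − 1(189.6) = 58.7
  A: 0 + 2(189.6) = 379.2
Total out = 153.4 + 58.7 + 379.2 = 591.3 mol/s.

591 mol/s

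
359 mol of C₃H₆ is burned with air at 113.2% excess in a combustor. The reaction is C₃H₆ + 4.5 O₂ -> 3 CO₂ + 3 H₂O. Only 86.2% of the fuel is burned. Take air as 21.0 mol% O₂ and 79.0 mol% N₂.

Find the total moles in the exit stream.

Stoichiometric O₂ = 4.5 × 359 = 1616 mol; O₂ fed = 1616 × 2.132 = 3444 mol.
N₂ fed = 3444 × 79/21 = 12960 mol.
Fuel reacted = 0.862 × 359 → ξ = 309.5 mol.
Outlet (n = n₀ + ν ξ):
  C₃H₆: 359 − 1(309.5) = 49.54
  O₂: 3444 − 4.5(309.5) = 2052
  N₂: 12960 (inert)
  CO₂: 0 + 3(309.5) = 928.4
  H₂O: 0 + 3(309.5) = 928.4
Total out = 49.54 + 2052 + 12960 + 928.4 + 928.4 = 16910 mol.

16900 mol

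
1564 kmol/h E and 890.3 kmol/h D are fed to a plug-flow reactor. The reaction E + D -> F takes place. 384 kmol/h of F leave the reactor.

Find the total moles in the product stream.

For F: n = n₀ + 1ξ → 384 = 0 + 1ξ, giving ξ = 384 kmol/h.
Outlet amounts (n = n₀ + ν ξ):
  E: 1564 − 1(384) = 1180
  D: 890.3 − 1(384) = 506.3
  F: 0 + 1(384) = 384
Total out = 1180 + 506.3 + 384 = 2070 kmol/h.

2070 kmol/h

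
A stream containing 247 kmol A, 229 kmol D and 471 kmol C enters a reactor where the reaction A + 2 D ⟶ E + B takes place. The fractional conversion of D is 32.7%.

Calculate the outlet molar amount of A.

D reacted = 0.327 × 229 = 74.88 kmol; ν_D = −2, so ξ = 74.88/2 = 37.44 kmol.
Outlet amounts (n = n₀ + ν ξ):
  A: 247 − 1(37.44) = 209.6
  D: 229 − 2(37.44) = 154.1
  E: 0 + 1(37.44) = 37.44
  B: 0 + 1(37.44) = 37.44
  C: 471 (inert)

210 kmol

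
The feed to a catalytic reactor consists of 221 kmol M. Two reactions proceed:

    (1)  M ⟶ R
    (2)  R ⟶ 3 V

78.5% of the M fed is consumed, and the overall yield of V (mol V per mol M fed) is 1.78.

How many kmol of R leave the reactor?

Conversion of M: M consumed = 1ξ₁ = 0.785 × 221 → ξ₁ = 173.5 kmol.
Yield of V: 3ξ₂ / 221 = 1.78 → ξ₂ = 131.1 kmol.
Outlet amounts (n = n₀ + Σ ν·ξ):
  M: 221 − 1(173.5) = 47.51
  R: 0 + 1(173.5) − 1(131.1) = 42.36
  V: 0 + 3(131.1) = 393.4

42.4 kmol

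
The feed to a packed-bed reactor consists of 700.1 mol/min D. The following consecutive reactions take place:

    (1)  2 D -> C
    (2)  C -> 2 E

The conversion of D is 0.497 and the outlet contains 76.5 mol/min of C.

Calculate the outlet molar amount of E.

195 mol/min

Conversion of D: D consumed = 2ξ₁ = 0.497 × 700.1 → ξ₁ = 174 mol/min.
C balance: n_C = 0 + 1ξ₁ − 1ξ₂ = 76.5 → ξ₂ = (1·174 − 76.5)/1 = 97.47 mol/min.
Outlet amounts (n = n₀ + Σ ν·ξ):
  D: 700.1 − 2(174) = 352.2
  C: 0 + 1(174) − 1(97.47) = 76.5
  E: 0 + 2(97.47) = 194.9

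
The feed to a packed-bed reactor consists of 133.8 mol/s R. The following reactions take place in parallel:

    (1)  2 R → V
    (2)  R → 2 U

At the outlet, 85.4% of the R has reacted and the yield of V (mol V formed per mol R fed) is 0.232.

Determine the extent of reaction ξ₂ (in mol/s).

ξ₂ = 52.2 mol/s

Yield of V: 1ξ₁ / 133.8 = 0.232 → ξ₁ = 31.04 mol/s.
Conversion of R: 2ξ₁ + 1ξ₂ = 0.854 × 133.8 = 114.3 → ξ₂ = 52.18 mol/s.
Outlet amounts (n = n₀ + Σ ν·ξ):
  R: 133.8 − 2(31.04) − 1(52.18) = 19.53
  V: 0 + 1(31.04) = 31.04
  U: 0 + 2(52.18) = 104.4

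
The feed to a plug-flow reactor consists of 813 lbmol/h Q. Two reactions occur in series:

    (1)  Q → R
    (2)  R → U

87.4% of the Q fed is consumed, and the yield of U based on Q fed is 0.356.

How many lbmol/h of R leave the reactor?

421 lbmol/h

Conversion of Q: Q consumed = 1ξ₁ = 0.874 × 813 → ξ₁ = 710.6 lbmol/h.
Yield of U: 1ξ₂ / 813 = 0.356 → ξ₂ = 289.4 lbmol/h.
Outlet amounts (n = n₀ + Σ ν·ξ):
  Q: 813 − 1(710.6) = 102.4
  R: 0 + 1(710.6) − 1(289.4) = 421.1
  U: 0 + 1(289.4) = 289.4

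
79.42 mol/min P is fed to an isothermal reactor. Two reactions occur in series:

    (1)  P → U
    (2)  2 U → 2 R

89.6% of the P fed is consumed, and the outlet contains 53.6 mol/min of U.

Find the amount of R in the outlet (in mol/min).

17.6 mol/min

Conversion of P: P consumed = 1ξ₁ = 0.896 × 79.42 → ξ₁ = 71.16 mol/min.
U balance: n_U = 0 + 1ξ₁ − 2ξ₂ = 53.6 → ξ₂ = (1·71.16 − 53.6)/2 = 8.78 mol/min.
Outlet amounts (n = n₀ + Σ ν·ξ):
  P: 79.42 − 1(71.16) = 8.26
  U: 0 + 1(71.16) − 2(8.78) = 53.6
  R: 0 + 2(8.78) = 17.56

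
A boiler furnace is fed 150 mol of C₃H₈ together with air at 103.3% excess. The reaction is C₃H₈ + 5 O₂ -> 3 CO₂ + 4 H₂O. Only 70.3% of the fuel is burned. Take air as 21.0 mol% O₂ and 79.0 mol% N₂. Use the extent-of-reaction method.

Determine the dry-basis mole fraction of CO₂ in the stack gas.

Stoichiometric O₂ = 5 × 150 = 750 mol; O₂ fed = 750 × 2.033 = 1525 mol.
N₂ fed = 1525 × 79/21 = 5736 mol.
Fuel reacted = 0.703 × 150 → ξ = 105.4 mol.
Outlet (n = n₀ + ν ξ):
  C₃H₈: 150 − 1(105.4) = 44.55
  O₂: 1525 − 5(105.4) = 997.5
  N₂: 5736 (inert)
  CO₂: 0 + 3(105.4) = 316.3
  H₂O: 0 + 4(105.4) = 421.8
Dry total = 7094 mol; y_CO₂ (dry) = 316.3 / 7094 = 0.04459.

0.0446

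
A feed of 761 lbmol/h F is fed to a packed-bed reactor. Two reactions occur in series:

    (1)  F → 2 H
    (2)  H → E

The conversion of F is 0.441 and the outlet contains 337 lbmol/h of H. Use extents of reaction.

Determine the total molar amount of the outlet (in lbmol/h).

Conversion of F: F consumed = 1ξ₁ = 0.441 × 761 → ξ₁ = 335.6 lbmol/h.
H balance: n_H = 0 + 2ξ₁ − 1ξ₂ = 337 → ξ₂ = (2·335.6 − 337)/1 = 334.2 lbmol/h.
Outlet amounts (n = n₀ + Σ ν·ξ):
  F: 761 − 1(335.6) = 425.4
  H: 0 + 2(335.6) − 1(334.2) = 337
  E: 0 + 1(334.2) = 334.2
Total out = 425.4 + 337 + 334.2 = 1097 lbmol/h.

1100 lbmol/h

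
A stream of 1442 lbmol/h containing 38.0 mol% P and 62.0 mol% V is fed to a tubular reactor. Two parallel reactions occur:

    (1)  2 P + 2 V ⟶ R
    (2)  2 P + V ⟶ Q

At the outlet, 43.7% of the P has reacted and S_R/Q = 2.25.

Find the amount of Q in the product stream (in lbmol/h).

36.8 lbmol/h

Conversion of P: P consumed = 0.437 × 548 = 239.5 lbmol/h = 2ξ₁ + 2ξ₂.
Selectivity: 1ξ₁ / (1ξ₂) = 2.25 → ξ₁ = 2.25 ξ₂.
Substitute: (2·2.25 + 2) ξ₂ = 239.5 → ξ₂ = 36.84 lbmol/h, ξ₁ = 82.89 lbmol/h.
Outlet amounts (n = n₀ + Σ ν·ξ):
  P: 548 − 2(82.89) − 2(36.84) = 308.5
  V: 894 − 2(82.89) − 1(36.84) = 691.4
  R: 0 + 1(82.89) = 82.89
  Q: 0 + 1(36.84) = 36.84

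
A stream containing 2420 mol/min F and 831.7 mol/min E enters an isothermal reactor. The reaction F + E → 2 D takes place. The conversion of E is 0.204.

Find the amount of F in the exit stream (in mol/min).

2250 mol/min

E reacted = 0.204 × 831.7 = 169.7 mol/min; ν_E = −1, so ξ = 169.7/1 = 169.7 mol/min.
Outlet amounts (n = n₀ + ν ξ):
  F: 2420 − 1(169.7) = 2250
  E: 831.7 − 1(169.7) = 662
  D: 0 + 2(169.7) = 339.3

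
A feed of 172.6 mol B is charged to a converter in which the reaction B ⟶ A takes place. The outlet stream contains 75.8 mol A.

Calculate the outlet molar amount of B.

For A: n = n₀ + 1ξ → 75.8 = 0 + 1ξ, giving ξ = 75.8 mol.
Outlet amounts (n = n₀ + ν ξ):
  B: 172.6 − 1(75.8) = 96.8
  A: 0 + 1(75.8) = 75.8

96.8 mol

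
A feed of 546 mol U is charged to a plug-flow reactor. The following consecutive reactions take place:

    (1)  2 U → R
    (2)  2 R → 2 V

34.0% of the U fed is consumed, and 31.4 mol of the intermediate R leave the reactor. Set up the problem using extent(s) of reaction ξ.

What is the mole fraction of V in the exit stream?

0.136

Conversion of U: U consumed = 2ξ₁ = 0.34 × 546 → ξ₁ = 92.82 mol.
R balance: n_R = 0 + 1ξ₁ − 2ξ₂ = 31.4 → ξ₂ = (1·92.82 − 31.4)/2 = 30.71 mol.
Outlet amounts (n = n₀ + Σ ν·ξ):
  U: 546 − 2(92.82) = 360.4
  R: 0 + 1(92.82) − 2(30.71) = 31.4
  V: 0 + 2(30.71) = 61.42
Total out = 453.2 mol; y_V = 61.42 / 453.2 = 0.1355.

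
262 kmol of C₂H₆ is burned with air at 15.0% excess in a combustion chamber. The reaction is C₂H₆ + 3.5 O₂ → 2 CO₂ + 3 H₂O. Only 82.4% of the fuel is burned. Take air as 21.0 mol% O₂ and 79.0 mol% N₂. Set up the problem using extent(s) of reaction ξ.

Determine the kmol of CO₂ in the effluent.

432 kmol

Stoichiometric O₂ = 3.5 × 262 = 917 kmol; O₂ fed = 917 × 1.150 = 1055 kmol.
N₂ fed = 1055 × 79/21 = 3967 kmol.
Fuel reacted = 0.824 × 262 → ξ = 215.9 kmol.
Outlet (n = n₀ + ν ξ):
  C₂H₆: 262 − 1(215.9) = 46.11
  O₂: 1055 − 3.5(215.9) = 298.9
  N₂: 3967 (inert)
  CO₂: 0 + 2(215.9) = 431.8
  H₂O: 0 + 3(215.9) = 647.7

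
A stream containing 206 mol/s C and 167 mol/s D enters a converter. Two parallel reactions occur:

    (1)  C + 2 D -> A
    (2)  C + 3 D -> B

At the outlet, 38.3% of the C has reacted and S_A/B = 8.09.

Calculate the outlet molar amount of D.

0.524 mol/s

Conversion of C: C consumed = 0.383 × 206 = 78.9 mol/s = 1ξ₁ + 1ξ₂.
Selectivity: 1ξ₁ / (1ξ₂) = 8.09 → ξ₁ = 8.09 ξ₂.
Substitute: (1·8.09 + 1) ξ₂ = 78.9 → ξ₂ = 8.68 mol/s, ξ₁ = 70.22 mol/s.
Outlet amounts (n = n₀ + Σ ν·ξ):
  C: 206 − 1(70.22) − 1(8.68) = 127.1
  D: 167 − 2(70.22) − 3(8.68) = 0.5244
  A: 0 + 1(70.22) = 70.22
  B: 0 + 1(8.68) = 8.68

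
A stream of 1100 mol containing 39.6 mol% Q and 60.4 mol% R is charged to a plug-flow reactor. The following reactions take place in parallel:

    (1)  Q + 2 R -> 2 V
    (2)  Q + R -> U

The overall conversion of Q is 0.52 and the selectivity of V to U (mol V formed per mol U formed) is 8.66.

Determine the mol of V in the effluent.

368 mol

Conversion of Q: Q consumed = 0.52 × 435.6 = 226.5 mol = 1ξ₁ + 1ξ₂.
Selectivity: 2ξ₁ / (1ξ₂) = 8.66 → ξ₁ = 4.33 ξ₂.
Substitute: (1·4.33 + 1) ξ₂ = 226.5 → ξ₂ = 42.5 mol, ξ₁ = 184 mol.
Outlet amounts (n = n₀ + Σ ν·ξ):
  Q: 435.6 − 1(184) − 1(42.5) = 209.1
  R: 664.4 − 2(184) − 1(42.5) = 253.9
  V: 0 + 2(184) = 368
  U: 0 + 1(42.5) = 42.5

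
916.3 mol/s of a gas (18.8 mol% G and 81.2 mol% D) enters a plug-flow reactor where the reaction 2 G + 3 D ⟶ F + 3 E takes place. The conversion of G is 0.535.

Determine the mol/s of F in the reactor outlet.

G reacted = 0.535 × 172.3 = 92.16 mol/s; ν_G = −2, so ξ = 92.16/2 = 46.08 mol/s.
Outlet amounts (n = n₀ + ν ξ):
  G: 172.3 − 2(46.08) = 80.1
  D: 744 − 3(46.08) = 605.8
  F: 0 + 1(46.08) = 46.08
  E: 0 + 3(46.08) = 138.2

46.1 mol/s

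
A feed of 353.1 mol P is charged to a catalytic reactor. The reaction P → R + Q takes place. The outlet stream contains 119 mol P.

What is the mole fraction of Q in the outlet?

0.399

For P: n = n₀ − 1ξ → 119 = 353.1 − 1ξ, giving ξ = 234.1 mol.
Outlet amounts (n = n₀ + ν ξ):
  P: 353.1 − 1(234.1) = 119
  R: 0 + 1(234.1) = 234.1
  Q: 0 + 1(234.1) = 234.1
Total out = 587.2 mol; y_Q = 234.1 / 587.2 = 0.3987.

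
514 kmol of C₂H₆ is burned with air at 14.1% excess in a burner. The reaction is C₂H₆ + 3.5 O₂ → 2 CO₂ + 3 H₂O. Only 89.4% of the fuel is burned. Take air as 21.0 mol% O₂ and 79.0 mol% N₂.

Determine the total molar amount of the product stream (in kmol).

10500 kmol

Stoichiometric O₂ = 3.5 × 514 = 1799 kmol; O₂ fed = 1799 × 1.141 = 2053 kmol.
N₂ fed = 2053 × 79/21 = 7722 kmol.
Fuel reacted = 0.894 × 514 → ξ = 459.5 kmol.
Outlet (n = n₀ + ν ξ):
  C₂H₆: 514 − 1(459.5) = 54.48
  O₂: 2053 − 3.5(459.5) = 444.4
  N₂: 7722 (inert)
  CO₂: 0 + 2(459.5) = 919
  H₂O: 0 + 3(459.5) = 1379
Total out = 54.48 + 444.4 + 7722 + 919 + 1379 = 10520 kmol.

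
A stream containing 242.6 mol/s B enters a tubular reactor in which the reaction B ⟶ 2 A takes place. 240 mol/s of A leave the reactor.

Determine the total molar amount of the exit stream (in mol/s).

For A: n = n₀ + 2ξ → 240 = 0 + 2ξ, giving ξ = 120 mol/s.
Outlet amounts (n = n₀ + ν ξ):
  B: 242.6 − 1(120) = 122.6
  A: 0 + 2(120) = 240
Total out = 122.6 + 240 = 362.6 mol/s.

363 mol/s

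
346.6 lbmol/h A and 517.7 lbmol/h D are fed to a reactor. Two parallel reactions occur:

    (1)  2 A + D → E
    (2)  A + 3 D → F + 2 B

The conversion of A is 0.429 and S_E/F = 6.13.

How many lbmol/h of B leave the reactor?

22.4 lbmol/h

Conversion of A: A consumed = 0.429 × 346.6 = 148.7 lbmol/h = 2ξ₁ + 1ξ₂.
Selectivity: 1ξ₁ / (1ξ₂) = 6.13 → ξ₁ = 6.13 ξ₂.
Substitute: (2·6.13 + 1) ξ₂ = 148.7 → ξ₂ = 11.21 lbmol/h, ξ₁ = 68.74 lbmol/h.
Outlet amounts (n = n₀ + Σ ν·ξ):
  A: 346.6 − 2(68.74) − 1(11.21) = 197.9
  D: 517.7 − 1(68.74) − 3(11.21) = 415.3
  E: 0 + 1(68.74) = 68.74
  F: 0 + 1(11.21) = 11.21
  B: 0 + 2(11.21) = 22.43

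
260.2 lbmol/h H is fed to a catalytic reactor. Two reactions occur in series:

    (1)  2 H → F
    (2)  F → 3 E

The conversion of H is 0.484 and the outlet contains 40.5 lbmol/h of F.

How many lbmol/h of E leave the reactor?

67.4 lbmol/h

Conversion of H: H consumed = 2ξ₁ = 0.484 × 260.2 → ξ₁ = 62.97 lbmol/h.
F balance: n_F = 0 + 1ξ₁ − 1ξ₂ = 40.5 → ξ₂ = (1·62.97 − 40.5)/1 = 22.47 lbmol/h.
Outlet amounts (n = n₀ + Σ ν·ξ):
  H: 260.2 − 2(62.97) = 134.3
  F: 0 + 1(62.97) − 1(22.47) = 40.5
  E: 0 + 3(22.47) = 67.41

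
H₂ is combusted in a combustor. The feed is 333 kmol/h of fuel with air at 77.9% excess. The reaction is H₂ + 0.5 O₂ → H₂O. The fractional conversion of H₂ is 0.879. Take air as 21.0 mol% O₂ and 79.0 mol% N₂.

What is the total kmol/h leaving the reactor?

1600 kmol/h

Stoichiometric O₂ = 0.5 × 333 = 166.5 kmol/h; O₂ fed = 166.5 × 1.779 = 296.2 kmol/h.
N₂ fed = 296.2 × 79/21 = 1114 kmol/h.
Fuel reacted = 0.879 × 333 → ξ = 292.7 kmol/h.
Outlet (n = n₀ + ν ξ):
  H₂: 333 − 1(292.7) = 40.29
  O₂: 296.2 − 0.5(292.7) = 149.8
  N₂: 1114 (inert)
  H₂O: 0 + 1(292.7) = 292.7
Total out = 40.29 + 149.8 + 1114 + 292.7 = 1597 kmol/h.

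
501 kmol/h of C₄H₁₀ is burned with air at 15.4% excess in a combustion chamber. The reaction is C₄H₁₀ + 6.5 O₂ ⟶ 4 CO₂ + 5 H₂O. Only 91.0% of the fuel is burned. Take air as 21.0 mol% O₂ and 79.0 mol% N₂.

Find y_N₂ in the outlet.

0.741

Stoichiometric O₂ = 6.5 × 501 = 3256 kmol/h; O₂ fed = 3256 × 1.154 = 3758 kmol/h.
N₂ fed = 3758 × 79/21 = 14140 kmol/h.
Fuel reacted = 0.91 × 501 → ξ = 455.9 kmol/h.
Outlet (n = n₀ + ν ξ):
  C₄H₁₀: 501 − 1(455.9) = 45.09
  O₂: 3758 − 6.5(455.9) = 794.6
  N₂: 14140 (inert)
  CO₂: 0 + 4(455.9) = 1824
  H₂O: 0 + 5(455.9) = 2280
Total out = 19080 kmol/h; y_N₂ = 14140 / 19080 = 0.7409.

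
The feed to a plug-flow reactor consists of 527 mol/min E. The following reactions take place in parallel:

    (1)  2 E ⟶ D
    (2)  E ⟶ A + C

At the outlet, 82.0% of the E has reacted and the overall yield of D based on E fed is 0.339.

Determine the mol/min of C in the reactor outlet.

Yield of D: 1ξ₁ / 527 = 0.339 → ξ₁ = 178.7 mol/min.
Conversion of E: 2ξ₁ + 1ξ₂ = 0.82 × 527 = 432.1 → ξ₂ = 74.83 mol/min.
Outlet amounts (n = n₀ + Σ ν·ξ):
  E: 527 − 2(178.7) − 1(74.83) = 94.86
  D: 0 + 1(178.7) = 178.7
  A: 0 + 1(74.83) = 74.83
  C: 0 + 1(74.83) = 74.83

74.8 mol/min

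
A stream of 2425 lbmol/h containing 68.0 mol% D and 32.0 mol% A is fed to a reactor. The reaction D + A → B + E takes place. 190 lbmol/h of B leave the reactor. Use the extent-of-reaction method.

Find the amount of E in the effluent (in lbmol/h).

For B: n = n₀ + 1ξ → 190 = 0 + 1ξ, giving ξ = 190 lbmol/h.
Outlet amounts (n = n₀ + ν ξ):
  D: 1649 − 1(190) = 1459
  A: 776 − 1(190) = 586
  B: 0 + 1(190) = 190
  E: 0 + 1(190) = 190

190 lbmol/h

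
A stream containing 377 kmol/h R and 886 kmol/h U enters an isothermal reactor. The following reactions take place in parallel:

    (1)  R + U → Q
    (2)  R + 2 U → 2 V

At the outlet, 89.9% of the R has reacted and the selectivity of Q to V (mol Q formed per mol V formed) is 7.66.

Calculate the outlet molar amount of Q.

318 kmol/h

Conversion of R: R consumed = 0.899 × 377 = 338.9 kmol/h = 1ξ₁ + 1ξ₂.
Selectivity: 1ξ₁ / (2ξ₂) = 7.66 → ξ₁ = 15.32 ξ₂.
Substitute: (1·15.32 + 1) ξ₂ = 338.9 → ξ₂ = 20.77 kmol/h, ξ₁ = 318.2 kmol/h.
Outlet amounts (n = n₀ + Σ ν·ξ):
  R: 377 − 1(318.2) − 1(20.77) = 38.08
  U: 886 − 1(318.2) − 2(20.77) = 526.3
  Q: 0 + 1(318.2) = 318.2
  V: 0 + 2(20.77) = 41.53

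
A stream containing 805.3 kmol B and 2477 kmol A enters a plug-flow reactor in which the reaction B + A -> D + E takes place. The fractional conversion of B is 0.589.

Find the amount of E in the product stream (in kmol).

B reacted = 0.589 × 805.3 = 474.3 kmol; ν_B = −1, so ξ = 474.3/1 = 474.3 kmol.
Outlet amounts (n = n₀ + ν ξ):
  B: 805.3 − 1(474.3) = 331
  A: 2477 − 1(474.3) = 2003
  D: 0 + 1(474.3) = 474.3
  E: 0 + 1(474.3) = 474.3

474 kmol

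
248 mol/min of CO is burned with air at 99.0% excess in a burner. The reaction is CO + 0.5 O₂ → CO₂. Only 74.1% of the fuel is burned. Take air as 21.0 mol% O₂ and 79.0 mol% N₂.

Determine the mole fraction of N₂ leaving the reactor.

0.697

Stoichiometric O₂ = 0.5 × 248 = 124 mol/min; O₂ fed = 124 × 1.990 = 246.8 mol/min.
N₂ fed = 246.8 × 79/21 = 928.3 mol/min.
Fuel reacted = 0.741 × 248 → ξ = 183.8 mol/min.
Outlet (n = n₀ + ν ξ):
  CO: 248 − 1(183.8) = 64.23
  O₂: 246.8 − 0.5(183.8) = 154.9
  N₂: 928.3 (inert)
  CO₂: 0 + 1(183.8) = 183.8
Total out = 1331 mol/min; y_N₂ = 928.3 / 1331 = 0.6974.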